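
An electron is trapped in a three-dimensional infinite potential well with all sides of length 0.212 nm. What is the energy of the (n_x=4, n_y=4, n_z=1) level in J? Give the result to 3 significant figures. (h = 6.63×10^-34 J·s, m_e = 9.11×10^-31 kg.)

E = 4.43×10^-17 J

For a 3D rectangular well E = (h²/8m_e)·Σ n_i²/L_i² = (6.63×10^-34)²/(8·9.11×10^-31) · [4²/(0.212 nm)² + 4²/(0.212 nm)² + 1²/(0.212 nm)²].
Evaluating gives E = 4.43×10^-17 J.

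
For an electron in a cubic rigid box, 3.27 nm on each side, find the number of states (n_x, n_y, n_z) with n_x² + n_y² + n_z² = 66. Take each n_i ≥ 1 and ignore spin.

The level has n_x² + n_y² + n_z² = 66. The ordered positive-integer solutions are (1, 1, 8), (1, 4, 7), (1, 7, 4), (1, 8, 1), (4, 1, 7), (4, 5, 5), (4, 7, 1), (5, 4, 5), (5, 5, 4), (7, 1, 4), (7, 4, 1), (8, 1, 1).
That gives 12 states.

degeneracy = 12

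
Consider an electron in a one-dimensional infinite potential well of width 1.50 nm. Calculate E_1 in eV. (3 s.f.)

E_1 = 0.167 eV

For an infinite well E_n = n²h²/(8m_eL²), so E_1 = h²/(8m_eL²) = (6.626×10^-34)²/(8·9.109×10^-31·(1.50×10^-9 m)²) = 2.678×10^-20 J.
Converting, E_1 = 2.678×10^-20 J / (1.602×10^-19 J/eV) = 0.167 eV.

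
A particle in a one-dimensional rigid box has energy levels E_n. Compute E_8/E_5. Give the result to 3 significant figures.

2.56

E_n ∝ n², so E_8/E_5 = 8²/5² = 64/25 = 2.56.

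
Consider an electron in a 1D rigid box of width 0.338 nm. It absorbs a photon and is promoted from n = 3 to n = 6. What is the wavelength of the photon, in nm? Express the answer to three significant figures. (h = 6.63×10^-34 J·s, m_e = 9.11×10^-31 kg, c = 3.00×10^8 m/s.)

λ = 14.0 nm

E_1 = h²/(8m_eL²) = 5.279×10^-19 J, so ΔE = (6² − 3²)E_1 = 1.425×10^-17 J.
λ = hc/ΔE = (6.63×10^-34·3.00×10^8)/1.425×10^-17 = 1.40×10^-8 m = 14.0 nm.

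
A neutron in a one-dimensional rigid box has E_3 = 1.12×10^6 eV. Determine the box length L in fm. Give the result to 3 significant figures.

L = 40.5 fm

From E_n = n²h²/(8m_nL²), L = n·h/√(8m_nE_n).
E_3 = 1.12×10^6 eV = 1.794×10^-13 J, so L = 3·6.626×10^-34/√(8·1.675×10^-27·1.794×10^-13) = 4.05×10^-14 m = 40.5 fm.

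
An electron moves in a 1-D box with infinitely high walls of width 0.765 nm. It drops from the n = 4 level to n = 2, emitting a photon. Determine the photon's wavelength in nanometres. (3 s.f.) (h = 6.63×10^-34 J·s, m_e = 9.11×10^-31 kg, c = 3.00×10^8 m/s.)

λ = 161 nm

E_1 = h²/(8m_eL²) = 1.031×10^-19 J, so ΔE = (4² − 2²)E_1 = 1.237×10^-18 J.
λ = hc/ΔE = (6.63×10^-34·3.00×10^8)/1.237×10^-18 = 1.61×10^-7 m = 161 nm.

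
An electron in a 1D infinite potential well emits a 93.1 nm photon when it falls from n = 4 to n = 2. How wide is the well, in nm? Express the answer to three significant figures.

The photon carries ΔE = hc/λ = 6.626×10^-34·2.998×10^8/9.31×10^-8 m = 2.134×10^-18 J.
Since ΔE = (4² − 2²)E_1, E_1 = 1.778×10^-19 J, and L = h/√(8m_eE_1) = 5.82×10^-10 m = 0.582 nm.

L = 0.582 nm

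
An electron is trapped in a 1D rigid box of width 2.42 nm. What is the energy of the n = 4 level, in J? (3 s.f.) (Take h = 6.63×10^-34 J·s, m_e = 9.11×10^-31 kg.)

For an infinite well E_n = n²h²/(8m_eL²), so E_1 = h²/(8m_eL²) = (6.63×10^-34)²/(8·9.11×10^-31·(2.42×10^-9 m)²) = 1.030×10^-20 J.
Then E_4 = 4²·E_1 = 16·1.030×10^-20 J = 1.65×10^-19 J.

E_4 = 1.65×10^-19 J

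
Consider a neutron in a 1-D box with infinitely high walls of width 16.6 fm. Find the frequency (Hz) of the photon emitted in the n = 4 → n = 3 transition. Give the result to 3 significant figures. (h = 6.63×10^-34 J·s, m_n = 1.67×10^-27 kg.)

f = 1.26×10^21 Hz

E_1 = h²/(8m_nL²) = 1.194×10^-13 J and ΔE = (4² − 3²)E_1 = 8.358×10^-13 J.
f = ΔE/h = 8.358×10^-13/6.63×10^-34 = 1.26×10^21 Hz.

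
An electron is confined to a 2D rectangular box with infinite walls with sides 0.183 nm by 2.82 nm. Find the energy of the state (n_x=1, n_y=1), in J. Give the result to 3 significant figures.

For a 2D rectangular well E = (h²/8m_e)·Σ n_i²/L_i² = (6.626×10^-34)²/(8·9.109×10^-31) · [1²/(0.183 nm)² + 1²/(2.82 nm)²].
Evaluating gives E = 1.81×10^-18 J.

E = 1.81×10^-18 J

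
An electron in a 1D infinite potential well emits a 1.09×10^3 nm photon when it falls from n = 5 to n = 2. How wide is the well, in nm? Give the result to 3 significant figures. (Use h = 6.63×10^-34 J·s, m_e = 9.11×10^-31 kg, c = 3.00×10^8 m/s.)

The photon carries ΔE = hc/λ = 6.63×10^-34·3.00×10^8/1.09×10^-6 m = 1.825×10^-19 J.
Since ΔE = (5² − 2²)E_1, E_1 = 8.690×10^-21 J, and L = h/√(8m_eE_1) = 2.63×10^-9 m = 2.63 nm.

L = 2.63 nm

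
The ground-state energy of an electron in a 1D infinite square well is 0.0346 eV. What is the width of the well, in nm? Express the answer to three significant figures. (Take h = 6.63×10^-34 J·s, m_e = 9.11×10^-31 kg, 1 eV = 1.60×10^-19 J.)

L = 3.30 nm

From E_n = n²h²/(8m_eL²), L = n·h/√(8m_eE_n).
E_1 = 0.0346 eV = 5.536×10^-21 J, so L = 1·6.63×10^-34/√(8·9.11×10^-31·5.536×10^-21) = 3.30×10^-9 m = 3.30 nm.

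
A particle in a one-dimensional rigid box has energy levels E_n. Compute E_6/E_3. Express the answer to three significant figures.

4.00

E_n ∝ n², so E_6/E_3 = 6²/3² = 36/9 = 4.00.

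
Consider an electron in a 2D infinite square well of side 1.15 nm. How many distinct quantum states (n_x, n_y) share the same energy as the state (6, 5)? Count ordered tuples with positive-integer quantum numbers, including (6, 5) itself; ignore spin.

The level has n_x² + n_y² = 61. The ordered positive-integer solutions are (5, 6), (6, 5).
That gives 2 states.

degeneracy = 2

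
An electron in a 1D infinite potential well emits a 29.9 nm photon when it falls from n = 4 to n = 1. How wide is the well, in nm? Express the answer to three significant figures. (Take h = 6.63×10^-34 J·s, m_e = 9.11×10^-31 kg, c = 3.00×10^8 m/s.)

L = 0.369 nm

The photon carries ΔE = hc/λ = 6.63×10^-34·3.00×10^8/2.99×10^-8 m = 6.652×10^-18 J.
Since ΔE = (4² − 1²)E_1, E_1 = 4.435×10^-19 J, and L = h/√(8m_eE_1) = 3.69×10^-10 m = 0.369 nm.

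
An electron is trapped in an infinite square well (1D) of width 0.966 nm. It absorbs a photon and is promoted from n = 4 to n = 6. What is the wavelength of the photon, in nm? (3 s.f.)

E_1 = h²/(8m_eL²) = 6.456×10^-20 J, so ΔE = (6² − 4²)E_1 = 1.291×10^-18 J.
λ = hc/ΔE = (6.626×10^-34·2.998×10^8)/1.291×10^-18 = 1.54×10^-7 m = 154 nm.

λ = 154 nm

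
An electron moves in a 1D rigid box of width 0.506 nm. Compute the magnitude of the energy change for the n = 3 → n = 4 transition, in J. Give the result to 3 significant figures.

|ΔE| = 1.65×10^-18 J

E_1 = h²/(8m_eL²) = 2.353×10^-19 J.
|ΔE| = |3² − 4²|·E_1 = 7·2.353×10^-19 J = 1.65×10^-18 J.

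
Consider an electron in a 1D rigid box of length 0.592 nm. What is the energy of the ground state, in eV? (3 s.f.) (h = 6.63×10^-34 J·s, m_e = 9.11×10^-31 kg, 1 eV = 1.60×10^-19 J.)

E_1 = 1.08 eV

For an infinite well E_n = n²h²/(8m_eL²), so E_1 = h²/(8m_eL²) = (6.63×10^-34)²/(8·9.11×10^-31·(5.92×10^-10 m)²) = 1.721×10^-19 J.
Converting, E_1 = 1.721×10^-19 J / (1.60×10^-19 J/eV) = 1.08 eV.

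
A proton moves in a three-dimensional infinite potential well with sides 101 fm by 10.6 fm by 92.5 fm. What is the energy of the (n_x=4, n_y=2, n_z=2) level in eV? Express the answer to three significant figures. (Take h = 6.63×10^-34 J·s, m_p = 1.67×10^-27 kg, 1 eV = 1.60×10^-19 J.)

E = 7.74×10^6 eV

For a 3D rectangular well E = (h²/8m_p)·Σ n_i²/L_i² = (6.63×10^-34)²/(8·1.67×10^-27) · [4²/(101 fm)² + 2²/(10.6 fm)² + 2²/(92.5 fm)²].
Evaluating gives E = 1.238×10^-12 J = 7.74×10^6 eV.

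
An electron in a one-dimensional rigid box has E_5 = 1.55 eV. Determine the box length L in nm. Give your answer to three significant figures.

From E_n = n²h²/(8m_eL²), L = n·h/√(8m_eE_n).
E_5 = 1.55 eV = 2.483×10^-19 J, so L = 5·6.626×10^-34/√(8·9.109×10^-31·2.483×10^-19) = 2.46×10^-9 m = 2.46 nm.

L = 2.46 nm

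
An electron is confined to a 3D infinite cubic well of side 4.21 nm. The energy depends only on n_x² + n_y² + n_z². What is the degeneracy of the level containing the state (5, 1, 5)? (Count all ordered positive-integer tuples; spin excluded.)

The level has n_x² + n_y² + n_z² = 51. The ordered positive-integer solutions are (1, 1, 7), (1, 5, 5), (1, 7, 1), (5, 1, 5), (5, 5, 1), (7, 1, 1).
That gives 6 states.

degeneracy = 6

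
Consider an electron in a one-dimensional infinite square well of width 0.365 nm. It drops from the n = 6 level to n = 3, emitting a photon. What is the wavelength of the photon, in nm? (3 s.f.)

λ = 16.3 nm

E_1 = h²/(8m_eL²) = 4.522×10^-19 J, so ΔE = (6² − 3²)E_1 = 1.221×10^-17 J.
λ = hc/ΔE = (6.626×10^-34·2.998×10^8)/1.221×10^-17 = 1.63×10^-8 m = 16.3 nm.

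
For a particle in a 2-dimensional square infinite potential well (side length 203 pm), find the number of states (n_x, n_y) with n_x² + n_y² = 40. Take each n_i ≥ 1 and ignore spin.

The level has n_x² + n_y² = 40. The ordered positive-integer solutions are (2, 6), (6, 2).
That gives 2 states.

degeneracy = 2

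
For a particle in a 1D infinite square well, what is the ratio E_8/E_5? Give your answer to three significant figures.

E_n ∝ n², so E_8/E_5 = 8²/5² = 64/25 = 2.56.

2.56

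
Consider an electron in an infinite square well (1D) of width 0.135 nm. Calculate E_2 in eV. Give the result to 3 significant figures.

For an infinite well E_n = n²h²/(8m_eL²), so E_1 = h²/(8m_eL²) = (6.626×10^-34)²/(8·9.109×10^-31·(1.35×10^-10 m)²) = 3.306×10^-18 J.
Then E_2 = 2²·E_1 = 4·3.306×10^-18 J = 1.322×10^-17 J.
Converting, E_2 = 1.322×10^-17 J / (1.602×10^-19 J/eV) = 82.5 eV.

E_2 = 82.5 eV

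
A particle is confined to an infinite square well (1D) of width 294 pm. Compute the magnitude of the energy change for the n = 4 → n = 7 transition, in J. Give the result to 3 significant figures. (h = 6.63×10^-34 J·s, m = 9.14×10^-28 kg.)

E_1 = h²/(8mL²) = 6.955×10^-22 J.
|ΔE| = |4² − 7²|·E_1 = 33·6.955×10^-22 J = 2.30×10^-20 J.

|ΔE| = 2.30×10^-20 J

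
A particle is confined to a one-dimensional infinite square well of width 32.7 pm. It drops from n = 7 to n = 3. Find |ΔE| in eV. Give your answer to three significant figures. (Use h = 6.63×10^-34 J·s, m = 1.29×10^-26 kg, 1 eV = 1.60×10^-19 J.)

E_1 = h²/(8mL²) = 3.983×10^-21 J.
|ΔE| = |7² − 3²|·E_1 = 40·3.983×10^-21 J = 1.593×10^-19 J = 0.996 eV.

|ΔE| = 0.996 eV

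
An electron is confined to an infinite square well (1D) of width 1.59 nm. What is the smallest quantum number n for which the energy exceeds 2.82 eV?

n = 5

E_1 = h²/(8m_eL²) = 2.383×10^-20 J = 0.1488 eV.
Need n² > 2.82/0.1488 = 18.95, i.e. n > 4.353.
The smallest integer satisfying this is n = 5.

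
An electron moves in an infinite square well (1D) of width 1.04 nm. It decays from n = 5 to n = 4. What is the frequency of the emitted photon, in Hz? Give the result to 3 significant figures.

E_1 = h²/(8m_eL²) = 5.570×10^-20 J and ΔE = (5² − 4²)E_1 = 5.013×10^-19 J.
f = ΔE/h = 5.013×10^-19/6.626×10^-34 = 7.57×10^14 Hz.

f = 7.57×10^14 Hz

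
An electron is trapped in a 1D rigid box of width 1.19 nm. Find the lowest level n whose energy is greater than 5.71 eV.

n = 5

E_1 = h²/(8m_eL²) = 4.254×10^-20 J = 0.2655 eV.
Need n² > 5.71/0.2655 = 21.51, i.e. n > 4.638.
The smallest integer satisfying this is n = 5.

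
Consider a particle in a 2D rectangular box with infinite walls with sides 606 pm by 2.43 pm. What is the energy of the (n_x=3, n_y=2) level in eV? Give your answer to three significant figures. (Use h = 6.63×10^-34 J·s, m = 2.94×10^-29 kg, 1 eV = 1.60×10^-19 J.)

E = 7.91×10^3 eV

For a 2D rectangular well E = (h²/8m)·Σ n_i²/L_i² = (6.63×10^-34)²/(8·2.94×10^-29) · [3²/(606 pm)² + 2²/(2.43 pm)²].
Evaluating gives E = 1.266×10^-15 J = 7.91×10^3 eV.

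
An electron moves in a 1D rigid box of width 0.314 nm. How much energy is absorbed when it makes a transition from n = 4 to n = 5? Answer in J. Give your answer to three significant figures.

|ΔE| = 5.50×10^-18 J

E_1 = h²/(8m_eL²) = 6.111×10^-19 J.
|ΔE| = |4² − 5²|·E_1 = 9·6.111×10^-19 J = 5.50×10^-18 J.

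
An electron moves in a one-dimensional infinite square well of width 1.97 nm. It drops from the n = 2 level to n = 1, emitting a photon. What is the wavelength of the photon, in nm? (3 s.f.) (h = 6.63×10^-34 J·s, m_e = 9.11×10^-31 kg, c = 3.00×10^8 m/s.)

λ = 4.27×10^3 nm

E_1 = h²/(8m_eL²) = 1.554×10^-20 J, so ΔE = (2² − 1²)E_1 = 4.662×10^-20 J.
λ = hc/ΔE = (6.63×10^-34·3.00×10^8)/4.662×10^-20 = 4.27×10^-6 m = 4.27×10^3 nm.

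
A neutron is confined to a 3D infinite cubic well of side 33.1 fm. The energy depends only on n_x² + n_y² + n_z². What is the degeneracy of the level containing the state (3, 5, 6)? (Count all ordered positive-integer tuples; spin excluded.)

The level has n_x² + n_y² + n_z² = 70. The ordered positive-integer solutions are (3, 5, 6), (3, 6, 5), (5, 3, 6), (5, 6, 3), (6, 3, 5), (6, 5, 3).
That gives 6 states.

degeneracy = 6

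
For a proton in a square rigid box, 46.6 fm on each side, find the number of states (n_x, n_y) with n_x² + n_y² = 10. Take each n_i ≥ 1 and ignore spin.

degeneracy = 2

The level has n_x² + n_y² = 10. The ordered positive-integer solutions are (1, 3), (3, 1).
That gives 2 states.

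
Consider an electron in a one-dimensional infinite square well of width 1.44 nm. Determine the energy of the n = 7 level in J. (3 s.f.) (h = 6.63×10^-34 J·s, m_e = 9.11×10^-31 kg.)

E_7 = 1.43×10^-18 J

For an infinite well E_n = n²h²/(8m_eL²), so E_1 = h²/(8m_eL²) = (6.63×10^-34)²/(8·9.11×10^-31·(1.44×10^-9 m)²) = 2.909×10^-20 J.
Then E_7 = 7²·E_1 = 49·2.909×10^-20 J = 1.43×10^-18 J.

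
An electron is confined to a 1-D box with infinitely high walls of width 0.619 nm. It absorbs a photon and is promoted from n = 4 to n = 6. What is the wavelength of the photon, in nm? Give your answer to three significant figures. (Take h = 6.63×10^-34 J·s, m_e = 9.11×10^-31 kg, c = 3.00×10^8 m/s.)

E_1 = h²/(8m_eL²) = 1.574×10^-19 J, so ΔE = (6² − 4²)E_1 = 3.148×10^-18 J.
λ = hc/ΔE = (6.63×10^-34·3.00×10^8)/3.148×10^-18 = 6.32×10^-8 m = 63.2 nm.

λ = 63.2 nm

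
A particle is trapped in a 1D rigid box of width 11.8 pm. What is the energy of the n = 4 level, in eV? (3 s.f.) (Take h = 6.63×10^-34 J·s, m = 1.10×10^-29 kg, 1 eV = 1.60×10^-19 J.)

For an infinite well E_n = n²h²/(8mL²), so E_1 = h²/(8mL²) = (6.63×10^-34)²/(8·1.10×10^-29·(1.18×10^-11 m)²) = 3.587×10^-17 J.
Then E_4 = 4²·E_1 = 16·3.587×10^-17 J = 5.739×10^-16 J.
Converting, E_4 = 5.739×10^-16 J / (1.60×10^-19 J/eV) = 3.59×10^3 eV.

E_4 = 3.59×10^3 eV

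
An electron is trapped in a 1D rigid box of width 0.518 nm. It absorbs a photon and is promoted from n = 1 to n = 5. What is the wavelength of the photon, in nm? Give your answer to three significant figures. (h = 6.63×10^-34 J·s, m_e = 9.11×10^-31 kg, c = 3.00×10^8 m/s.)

λ = 36.9 nm

E_1 = h²/(8m_eL²) = 2.248×10^-19 J, so ΔE = (5² − 1²)E_1 = 5.395×10^-18 J.
λ = hc/ΔE = (6.63×10^-34·3.00×10^8)/5.395×10^-18 = 3.69×10^-8 m = 36.9 nm.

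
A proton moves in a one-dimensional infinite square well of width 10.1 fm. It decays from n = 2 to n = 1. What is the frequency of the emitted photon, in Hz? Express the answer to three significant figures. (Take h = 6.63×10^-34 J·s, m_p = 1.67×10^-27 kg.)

f = 1.46×10^21 Hz

E_1 = h²/(8m_pL²) = 3.225×10^-13 J and ΔE = (2² − 1²)E_1 = 9.675×10^-13 J.
f = ΔE/h = 9.675×10^-13/6.63×10^-34 = 1.46×10^21 Hz.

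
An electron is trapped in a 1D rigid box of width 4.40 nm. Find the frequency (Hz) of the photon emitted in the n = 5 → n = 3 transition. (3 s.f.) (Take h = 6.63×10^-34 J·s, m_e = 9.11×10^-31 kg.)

E_1 = h²/(8m_eL²) = 3.115×10^-21 J and ΔE = (5² − 3²)E_1 = 4.984×10^-20 J.
f = ΔE/h = 4.984×10^-20/6.63×10^-34 = 7.52×10^13 Hz.

f = 7.52×10^13 Hz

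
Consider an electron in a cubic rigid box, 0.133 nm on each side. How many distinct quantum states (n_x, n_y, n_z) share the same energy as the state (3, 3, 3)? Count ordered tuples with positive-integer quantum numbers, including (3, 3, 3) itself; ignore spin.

degeneracy = 4

The level has n_x² + n_y² + n_z² = 27. The ordered positive-integer solutions are (1, 1, 5), (1, 5, 1), (3, 3, 3), (5, 1, 1).
That gives 4 states.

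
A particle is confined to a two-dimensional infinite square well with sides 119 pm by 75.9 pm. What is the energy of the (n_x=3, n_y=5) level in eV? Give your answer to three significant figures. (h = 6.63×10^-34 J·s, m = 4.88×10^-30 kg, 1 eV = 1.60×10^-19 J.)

For a 2D rectangular well E = (h²/8m)·Σ n_i²/L_i² = (6.63×10^-34)²/(8·4.88×10^-30) · [3²/(119 pm)² + 5²/(75.9 pm)²].
Evaluating gives E = 5.602×10^-17 J = 350 eV.

E = 350 eV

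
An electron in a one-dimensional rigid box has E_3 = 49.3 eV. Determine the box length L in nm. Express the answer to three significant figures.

L = 0.262 nm

From E_n = n²h²/(8m_eL²), L = n·h/√(8m_eE_n).
E_3 = 49.3 eV = 7.898×10^-18 J, so L = 3·6.626×10^-34/√(8·9.109×10^-31·7.898×10^-18) = 2.62×10^-10 m = 0.262 nm.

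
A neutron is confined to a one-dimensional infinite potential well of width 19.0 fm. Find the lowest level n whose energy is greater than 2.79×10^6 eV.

n = 3

E_1 = h²/(8m_nL²) = 9.076×10^-14 J = 5.665×10^5 eV.
Need n² > 2.79×10^6/5.665×10^5 = 4.925, i.e. n > 2.219.
The smallest integer satisfying this is n = 3.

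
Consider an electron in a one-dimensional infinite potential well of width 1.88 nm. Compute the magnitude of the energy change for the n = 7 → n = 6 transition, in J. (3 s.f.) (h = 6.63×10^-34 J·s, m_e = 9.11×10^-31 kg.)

E_1 = h²/(8m_eL²) = 1.706×10^-20 J.
|ΔE| = |7² − 6²|·E_1 = 13·1.706×10^-20 J = 2.22×10^-19 J.

|ΔE| = 2.22×10^-19 J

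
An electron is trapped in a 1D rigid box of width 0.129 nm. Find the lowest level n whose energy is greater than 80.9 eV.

E_1 = h²/(8m_eL²) = 3.620×10^-18 J = 22.60 eV.
Need n² > 80.9/22.60 = 3.580, i.e. n > 1.892.
The smallest integer satisfying this is n = 2.

n = 2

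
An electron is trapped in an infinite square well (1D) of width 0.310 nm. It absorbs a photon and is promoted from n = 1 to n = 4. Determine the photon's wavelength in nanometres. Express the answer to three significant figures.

E_1 = h²/(8m_eL²) = 6.269×10^-19 J, so ΔE = (4² − 1²)E_1 = 9.404×10^-18 J.
λ = hc/ΔE = (6.626×10^-34·2.998×10^8)/9.404×10^-18 = 2.11×10^-8 m = 21.1 nm.

λ = 21.1 nm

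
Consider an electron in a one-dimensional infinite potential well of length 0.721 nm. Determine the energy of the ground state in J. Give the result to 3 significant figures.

E_1 = 1.16×10^-19 J

For an infinite well E_n = n²h²/(8m_eL²), so E_1 = h²/(8m_eL²) = (6.626×10^-34)²/(8·9.109×10^-31·(7.21×10^-10 m)²) = 1.159×10^-19 J.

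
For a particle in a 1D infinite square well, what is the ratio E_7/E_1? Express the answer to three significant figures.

49.0

E_n ∝ n², so E_7/E_1 = 7²/1² = 49/1 = 49.0.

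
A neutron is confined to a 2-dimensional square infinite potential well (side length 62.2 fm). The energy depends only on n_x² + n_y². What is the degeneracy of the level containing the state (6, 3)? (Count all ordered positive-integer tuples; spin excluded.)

The level has n_x² + n_y² = 45. The ordered positive-integer solutions are (3, 6), (6, 3).
That gives 2 states.

degeneracy = 2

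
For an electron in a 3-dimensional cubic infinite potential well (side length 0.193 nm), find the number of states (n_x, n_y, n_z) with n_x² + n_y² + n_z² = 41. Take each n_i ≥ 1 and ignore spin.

degeneracy = 9

The level has n_x² + n_y² + n_z² = 41. The ordered positive-integer solutions are (1, 2, 6), (1, 6, 2), (2, 1, 6), (2, 6, 1), (3, 4, 4), (4, 3, 4), (4, 4, 3), (6, 1, 2), (6, 2, 1).
That gives 9 states.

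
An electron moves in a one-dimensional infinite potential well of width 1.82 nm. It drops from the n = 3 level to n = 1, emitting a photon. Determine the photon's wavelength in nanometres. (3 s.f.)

λ = 1.37×10^3 nm

E_1 = h²/(8m_eL²) = 1.819×10^-20 J, so ΔE = (3² − 1²)E_1 = 1.455×10^-19 J.
λ = hc/ΔE = (6.626×10^-34·2.998×10^8)/1.455×10^-19 = 1.37×10^-6 m = 1.37×10^3 nm.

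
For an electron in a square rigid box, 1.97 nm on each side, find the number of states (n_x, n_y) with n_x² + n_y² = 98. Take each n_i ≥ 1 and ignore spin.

degeneracy = 1

The level has n_x² + n_y² = 98. The ordered positive-integer solutions are (7, 7).
That gives 1 state.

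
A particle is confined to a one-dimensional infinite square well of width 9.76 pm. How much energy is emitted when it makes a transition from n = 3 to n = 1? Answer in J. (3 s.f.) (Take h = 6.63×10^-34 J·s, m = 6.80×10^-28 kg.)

|ΔE| = 6.79×10^-18 J

E_1 = h²/(8mL²) = 8.483×10^-19 J.
|ΔE| = |3² − 1²|·E_1 = 8·8.483×10^-19 J = 6.79×10^-18 J.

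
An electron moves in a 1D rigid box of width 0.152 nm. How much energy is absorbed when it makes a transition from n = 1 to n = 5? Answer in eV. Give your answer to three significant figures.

|ΔE| = 391 eV

E_1 = h²/(8m_eL²) = 2.608×10^-18 J.
|ΔE| = |1² − 5²|·E_1 = 24·2.608×10^-18 J = 6.259×10^-17 J = 391 eV.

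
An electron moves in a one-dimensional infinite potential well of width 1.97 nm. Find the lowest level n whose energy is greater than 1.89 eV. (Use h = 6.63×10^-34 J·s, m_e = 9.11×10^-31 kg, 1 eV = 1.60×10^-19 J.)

E_1 = h²/(8m_eL²) = 1.554×10^-20 J = 0.09713 eV.
Need n² > 1.89/0.09713 = 19.46, i.e. n > 4.411.
The smallest integer satisfying this is n = 5.

n = 5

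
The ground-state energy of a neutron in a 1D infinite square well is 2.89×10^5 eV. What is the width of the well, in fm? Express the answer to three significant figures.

From E_n = n²h²/(8m_nL²), L = n·h/√(8m_nE_n).
E_1 = 2.89×10^5 eV = 4.630×10^-14 J, so L = 1·6.626×10^-34/√(8·1.675×10^-27·4.630×10^-14) = 2.66×10^-14 m = 26.6 fm.

L = 26.6 fm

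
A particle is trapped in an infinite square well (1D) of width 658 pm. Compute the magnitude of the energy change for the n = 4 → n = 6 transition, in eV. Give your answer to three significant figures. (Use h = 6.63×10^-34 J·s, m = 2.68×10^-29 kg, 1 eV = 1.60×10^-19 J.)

|ΔE| = 0.592 eV

E_1 = h²/(8mL²) = 4.735×10^-21 J.
|ΔE| = |4² − 6²|·E_1 = 20·4.735×10^-21 J = 9.470×10^-20 J = 0.592 eV.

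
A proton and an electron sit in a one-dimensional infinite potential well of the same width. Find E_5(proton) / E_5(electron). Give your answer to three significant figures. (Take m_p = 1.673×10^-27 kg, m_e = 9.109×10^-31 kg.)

E_n ∝ 1/m at fixed n and L, so the ratio is m_e/m_p = 9.109×10^-31/1.673×10^-27 = 5.44×10^-4.

5.44×10^-4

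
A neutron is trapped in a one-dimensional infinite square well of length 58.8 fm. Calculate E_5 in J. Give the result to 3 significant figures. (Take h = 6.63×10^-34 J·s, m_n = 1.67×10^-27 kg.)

For an infinite well E_n = n²h²/(8m_nL²), so E_1 = h²/(8m_nL²) = (6.63×10^-34)²/(8·1.67×10^-27·(5.88×10^-14 m)²) = 9.516×10^-15 J.
Then E_5 = 5²·E_1 = 25·9.516×10^-15 J = 2.38×10^-13 J.

E_5 = 2.38×10^-13 J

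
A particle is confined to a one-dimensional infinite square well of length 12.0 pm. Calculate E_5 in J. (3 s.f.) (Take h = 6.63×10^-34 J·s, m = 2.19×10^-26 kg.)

E_5 = 4.36×10^-19 J

For an infinite well E_n = n²h²/(8mL²), so E_1 = h²/(8mL²) = (6.63×10^-34)²/(8·2.19×10^-26·(1.20×10^-11 m)²) = 1.742×10^-20 J.
Then E_5 = 5²·E_1 = 25·1.742×10^-20 J = 4.36×10^-19 J.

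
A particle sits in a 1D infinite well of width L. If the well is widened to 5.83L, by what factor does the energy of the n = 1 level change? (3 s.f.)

0.0294

E_n ∝ 1/L², so the energy scales by 1/5.83² = 0.0294.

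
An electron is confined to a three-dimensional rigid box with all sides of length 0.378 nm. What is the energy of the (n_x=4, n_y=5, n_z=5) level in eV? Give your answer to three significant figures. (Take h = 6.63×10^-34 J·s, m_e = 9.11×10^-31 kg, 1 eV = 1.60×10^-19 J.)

For a 3D rectangular well E = (h²/8m_e)·Σ n_i²/L_i² = (6.63×10^-34)²/(8·9.11×10^-31) · [4²/(0.378 nm)² + 5²/(0.378 nm)² + 5²/(0.378 nm)²].
Evaluating gives E = 2.786×10^-17 J = 174 eV.

E = 174 eV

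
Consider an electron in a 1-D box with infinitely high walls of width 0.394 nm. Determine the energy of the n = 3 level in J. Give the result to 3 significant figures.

E_3 = 3.49×10^-18 J

For an infinite well E_n = n²h²/(8m_eL²), so E_1 = h²/(8m_eL²) = (6.626×10^-34)²/(8·9.109×10^-31·(3.94×10^-10 m)²) = 3.881×10^-19 J.
Then E_3 = 3²·E_1 = 9·3.881×10^-19 J = 3.49×10^-18 J.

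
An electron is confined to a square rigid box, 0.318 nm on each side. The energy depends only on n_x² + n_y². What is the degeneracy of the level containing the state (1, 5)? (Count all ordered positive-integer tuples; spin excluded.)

The level has n_x² + n_y² = 26. The ordered positive-integer solutions are (1, 5), (5, 1).
That gives 2 states.

degeneracy = 2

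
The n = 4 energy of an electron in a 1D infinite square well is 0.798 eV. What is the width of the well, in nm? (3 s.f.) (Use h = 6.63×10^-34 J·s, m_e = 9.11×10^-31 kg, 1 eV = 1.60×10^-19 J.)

From E_n = n²h²/(8m_eL²), L = n·h/√(8m_eE_n).
E_4 = 0.798 eV = 1.277×10^-19 J, so L = 4·6.63×10^-34/√(8·9.11×10^-31·1.277×10^-19) = 2.75×10^-9 m = 2.75 nm.

L = 2.75 nm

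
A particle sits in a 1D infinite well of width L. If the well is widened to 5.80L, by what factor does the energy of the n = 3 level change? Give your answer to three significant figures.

E_n ∝ 1/L², so the energy scales by 1/5.80² = 0.0297.

0.0297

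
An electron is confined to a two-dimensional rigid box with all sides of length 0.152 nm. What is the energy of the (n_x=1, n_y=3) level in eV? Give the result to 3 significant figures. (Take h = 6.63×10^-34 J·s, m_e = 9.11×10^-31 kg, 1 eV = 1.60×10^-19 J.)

E = 163 eV

For a 2D rectangular well E = (h²/8m_e)·Σ n_i²/L_i² = (6.63×10^-34)²/(8·9.11×10^-31) · [1²/(0.152 nm)² + 3²/(0.152 nm)²].
Evaluating gives E = 2.611×10^-17 J = 163 eV.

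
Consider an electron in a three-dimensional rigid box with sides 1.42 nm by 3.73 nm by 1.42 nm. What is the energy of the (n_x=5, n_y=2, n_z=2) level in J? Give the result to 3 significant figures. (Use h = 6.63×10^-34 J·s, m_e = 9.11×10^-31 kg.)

E = 8.85×10^-19 J

For a 3D rectangular well E = (h²/8m_e)·Σ n_i²/L_i² = (6.63×10^-34)²/(8·9.11×10^-31) · [5²/(1.42 nm)² + 2²/(3.73 nm)² + 2²/(1.42 nm)²].
Evaluating gives E = 8.85×10^-19 J.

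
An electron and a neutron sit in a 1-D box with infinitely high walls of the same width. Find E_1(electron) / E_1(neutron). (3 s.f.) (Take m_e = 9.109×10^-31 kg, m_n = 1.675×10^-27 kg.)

E_n ∝ 1/m at fixed n and L, so the ratio is m_n/m_e = 1.675×10^-27/9.109×10^-31 = 1.84×10^3.

1.84×10^3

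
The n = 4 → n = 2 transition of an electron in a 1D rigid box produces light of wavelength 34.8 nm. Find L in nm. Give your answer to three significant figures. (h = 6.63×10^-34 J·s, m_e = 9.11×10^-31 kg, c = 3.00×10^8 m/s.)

L = 0.356 nm

The photon carries ΔE = hc/λ = 6.63×10^-34·3.00×10^8/3.48×10^-8 m = 5.716×10^-18 J.
Since ΔE = (4² − 2²)E_1, E_1 = 4.763×10^-19 J, and L = h/√(8m_eE_1) = 3.56×10^-10 m = 0.356 nm.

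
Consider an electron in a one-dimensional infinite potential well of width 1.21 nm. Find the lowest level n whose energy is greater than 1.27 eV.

n = 3

E_1 = h²/(8m_eL²) = 4.115×10^-20 J = 0.2569 eV.
Need n² > 1.27/0.2569 = 4.944, i.e. n > 2.224.
The smallest integer satisfying this is n = 3.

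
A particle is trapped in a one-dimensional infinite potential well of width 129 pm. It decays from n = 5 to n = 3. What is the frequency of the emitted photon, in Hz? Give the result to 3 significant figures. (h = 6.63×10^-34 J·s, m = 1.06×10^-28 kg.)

f = 7.52×10^14 Hz

E_1 = h²/(8mL²) = 3.115×10^-20 J and ΔE = (5² − 3²)E_1 = 4.984×10^-19 J.
f = ΔE/h = 4.984×10^-19/6.63×10^-34 = 7.52×10^14 Hz.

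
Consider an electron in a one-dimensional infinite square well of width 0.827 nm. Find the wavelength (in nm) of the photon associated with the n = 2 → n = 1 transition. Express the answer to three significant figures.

λ = 752 nm

E_1 = h²/(8m_eL²) = 8.809×10^-20 J, so ΔE = (2² − 1²)E_1 = 2.643×10^-19 J.
λ = hc/ΔE = (6.626×10^-34·2.998×10^8)/2.643×10^-19 = 7.52×10^-7 m = 752 nm.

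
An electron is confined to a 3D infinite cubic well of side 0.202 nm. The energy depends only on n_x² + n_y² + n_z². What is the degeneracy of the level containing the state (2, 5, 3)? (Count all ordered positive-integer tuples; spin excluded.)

degeneracy = 9

The level has n_x² + n_y² + n_z² = 38. The ordered positive-integer solutions are (1, 1, 6), (1, 6, 1), (2, 3, 5), (2, 5, 3), (3, 2, 5), (3, 5, 2), (5, 2, 3), (5, 3, 2), (6, 1, 1).
That gives 9 states.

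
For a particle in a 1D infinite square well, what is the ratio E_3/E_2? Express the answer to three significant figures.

E_n ∝ n², so E_3/E_2 = 3²/2² = 9/4 = 2.25.

2.25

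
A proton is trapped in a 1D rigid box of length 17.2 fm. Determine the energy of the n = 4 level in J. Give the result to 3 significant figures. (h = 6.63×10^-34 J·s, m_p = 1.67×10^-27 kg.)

E_4 = 1.78×10^-12 J

For an infinite well E_n = n²h²/(8m_pL²), so E_1 = h²/(8m_pL²) = (6.63×10^-34)²/(8·1.67×10^-27·(1.72×10^-14 m)²) = 1.112×10^-13 J.
Then E_4 = 4²·E_1 = 16·1.112×10^-13 J = 1.78×10^-12 J.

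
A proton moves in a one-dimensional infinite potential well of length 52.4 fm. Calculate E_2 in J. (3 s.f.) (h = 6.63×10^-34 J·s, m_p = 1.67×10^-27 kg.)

For an infinite well E_n = n²h²/(8m_pL²), so E_1 = h²/(8m_pL²) = (6.63×10^-34)²/(8·1.67×10^-27·(5.24×10^-14 m)²) = 1.198×10^-14 J.
Then E_2 = 2²·E_1 = 4·1.198×10^-14 J = 4.79×10^-14 J.

E_2 = 4.79×10^-14 J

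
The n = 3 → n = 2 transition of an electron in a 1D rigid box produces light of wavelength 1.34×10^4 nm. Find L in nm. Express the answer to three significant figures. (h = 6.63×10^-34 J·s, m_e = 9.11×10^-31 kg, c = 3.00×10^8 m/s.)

L = 4.51 nm

The photon carries ΔE = hc/λ = 6.63×10^-34·3.00×10^8/1.34×10^-5 m = 1.484×10^-20 J.
Since ΔE = (3² − 2²)E_1, E_1 = 2.968×10^-21 J, and L = h/√(8m_eE_1) = 4.51×10^-9 m = 4.51 nm.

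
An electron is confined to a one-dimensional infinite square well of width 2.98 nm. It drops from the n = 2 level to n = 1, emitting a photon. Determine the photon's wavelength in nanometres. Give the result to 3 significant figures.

E_1 = h²/(8m_eL²) = 6.784×10^-21 J, so ΔE = (2² − 1²)E_1 = 2.035×10^-20 J.
λ = hc/ΔE = (6.626×10^-34·2.998×10^8)/2.035×10^-20 = 9.76×10^-6 m = 9.76×10^3 nm.

λ = 9.76×10^3 nm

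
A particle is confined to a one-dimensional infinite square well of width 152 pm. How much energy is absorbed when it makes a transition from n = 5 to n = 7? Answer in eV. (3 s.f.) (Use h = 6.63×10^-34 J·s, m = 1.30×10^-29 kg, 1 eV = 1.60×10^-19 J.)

E_1 = h²/(8mL²) = 1.829×10^-19 J.
|ΔE| = |5² − 7²|·E_1 = 24·1.829×10^-19 J = 4.390×10^-18 J = 27.4 eV.

|ΔE| = 27.4 eV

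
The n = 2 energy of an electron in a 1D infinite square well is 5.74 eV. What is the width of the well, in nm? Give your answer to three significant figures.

From E_n = n²h²/(8m_eL²), L = n·h/√(8m_eE_n).
E_2 = 5.74 eV = 9.195×10^-19 J, so L = 2·6.626×10^-34/√(8·9.109×10^-31·9.195×10^-19) = 5.12×10^-10 m = 0.512 nm.

L = 0.512 nm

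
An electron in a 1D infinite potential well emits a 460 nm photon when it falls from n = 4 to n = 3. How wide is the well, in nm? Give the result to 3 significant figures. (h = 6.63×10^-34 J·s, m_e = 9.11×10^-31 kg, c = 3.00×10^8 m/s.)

L = 0.988 nm

The photon carries ΔE = hc/λ = 6.63×10^-34·3.00×10^8/4.60×10^-7 m = 4.324×10^-19 J.
Since ΔE = (4² − 3²)E_1, E_1 = 6.177×10^-20 J, and L = h/√(8m_eE_1) = 9.88×10^-10 m = 0.988 nm.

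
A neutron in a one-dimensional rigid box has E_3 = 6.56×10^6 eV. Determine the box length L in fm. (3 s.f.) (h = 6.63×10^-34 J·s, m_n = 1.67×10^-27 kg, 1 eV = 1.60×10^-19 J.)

L = 16.8 fm

From E_n = n²h²/(8m_nL²), L = n·h/√(8m_nE_n).
E_3 = 6.56×10^6 eV = 1.050×10^-12 J, so L = 3·6.63×10^-34/√(8·1.67×10^-27·1.050×10^-12) = 1.68×10^-14 m = 16.8 fm.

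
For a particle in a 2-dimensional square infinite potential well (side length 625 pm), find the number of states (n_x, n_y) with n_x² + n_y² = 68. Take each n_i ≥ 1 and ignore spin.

The level has n_x² + n_y² = 68. The ordered positive-integer solutions are (2, 8), (8, 2).
That gives 2 states.

degeneracy = 2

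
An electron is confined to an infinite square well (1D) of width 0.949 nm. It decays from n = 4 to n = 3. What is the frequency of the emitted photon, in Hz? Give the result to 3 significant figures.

E_1 = h²/(8m_eL²) = 6.690×10^-20 J and ΔE = (4² − 3²)E_1 = 4.683×10^-19 J.
f = ΔE/h = 4.683×10^-19/6.626×10^-34 = 7.07×10^14 Hz.

f = 7.07×10^14 Hz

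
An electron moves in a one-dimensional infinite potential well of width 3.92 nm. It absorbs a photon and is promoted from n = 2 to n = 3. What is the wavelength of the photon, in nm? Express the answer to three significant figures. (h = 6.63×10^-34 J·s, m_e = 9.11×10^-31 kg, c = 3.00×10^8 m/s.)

E_1 = h²/(8m_eL²) = 3.925×10^-21 J, so ΔE = (3² − 2²)E_1 = 1.963×10^-20 J.
λ = hc/ΔE = (6.63×10^-34·3.00×10^8)/1.963×10^-20 = 1.01×10^-5 m = 1.01×10^4 nm.

λ = 1.01×10^4 nm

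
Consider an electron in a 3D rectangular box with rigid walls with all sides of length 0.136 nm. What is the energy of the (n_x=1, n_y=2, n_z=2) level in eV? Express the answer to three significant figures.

E = 183 eV

For a 3D rectangular well E = (h²/8m_e)·Σ n_i²/L_i² = (6.626×10^-34)²/(8·9.109×10^-31) · [1²/(0.136 nm)² + 2²/(0.136 nm)² + 2²/(0.136 nm)²].
Evaluating gives E = 2.932×10^-17 J = 183 eV.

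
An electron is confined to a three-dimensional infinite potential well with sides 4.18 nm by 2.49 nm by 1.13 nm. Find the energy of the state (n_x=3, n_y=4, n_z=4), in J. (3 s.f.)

E = 9.41×10^-19 J

For a 3D rectangular well E = (h²/8m_e)·Σ n_i²/L_i² = (6.626×10^-34)²/(8·9.109×10^-31) · [3²/(4.18 nm)² + 4²/(2.49 nm)² + 4²/(1.13 nm)²].
Evaluating gives E = 9.41×10^-19 J.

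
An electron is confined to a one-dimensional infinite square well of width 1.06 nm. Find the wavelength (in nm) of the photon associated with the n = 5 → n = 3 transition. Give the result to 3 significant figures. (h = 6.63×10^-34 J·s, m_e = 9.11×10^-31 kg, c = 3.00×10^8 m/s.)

λ = 232 nm

E_1 = h²/(8m_eL²) = 5.368×10^-20 J, so ΔE = (5² − 3²)E_1 = 8.589×10^-19 J.
λ = hc/ΔE = (6.63×10^-34·3.00×10^8)/8.589×10^-19 = 2.32×10^-7 m = 232 nm.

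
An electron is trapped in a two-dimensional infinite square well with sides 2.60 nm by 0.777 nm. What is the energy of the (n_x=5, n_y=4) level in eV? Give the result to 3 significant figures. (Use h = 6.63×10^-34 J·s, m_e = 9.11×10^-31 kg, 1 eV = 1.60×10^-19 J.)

E = 11.4 eV

For a 2D rectangular well E = (h²/8m_e)·Σ n_i²/L_i² = (6.63×10^-34)²/(8·9.11×10^-31) · [5²/(2.60 nm)² + 4²/(0.777 nm)²].
Evaluating gives E = 1.821×10^-18 J = 11.4 eV.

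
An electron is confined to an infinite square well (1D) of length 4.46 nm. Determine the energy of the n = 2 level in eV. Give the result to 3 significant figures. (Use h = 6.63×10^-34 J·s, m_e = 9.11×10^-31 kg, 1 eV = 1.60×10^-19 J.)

For an infinite well E_n = n²h²/(8m_eL²), so E_1 = h²/(8m_eL²) = (6.63×10^-34)²/(8·9.11×10^-31·(4.46×10^-9 m)²) = 3.032×10^-21 J.
Then E_2 = 2²·E_1 = 4·3.032×10^-21 J = 1.213×10^-20 J.
Converting, E_2 = 1.213×10^-20 J / (1.60×10^-19 J/eV) = 0.0758 eV.

E_2 = 0.0758 eV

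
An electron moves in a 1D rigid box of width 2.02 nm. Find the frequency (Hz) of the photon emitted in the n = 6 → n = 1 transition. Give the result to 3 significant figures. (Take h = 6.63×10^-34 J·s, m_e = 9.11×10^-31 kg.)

E_1 = h²/(8m_eL²) = 1.478×10^-20 J and ΔE = (6² − 1²)E_1 = 5.173×10^-19 J.
f = ΔE/h = 5.173×10^-19/6.63×10^-34 = 7.80×10^14 Hz.

f = 7.80×10^14 Hz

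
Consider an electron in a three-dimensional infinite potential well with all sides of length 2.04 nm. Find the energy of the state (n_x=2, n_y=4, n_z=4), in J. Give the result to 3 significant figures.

For a 3D rectangular well E = (h²/8m_e)·Σ n_i²/L_i² = (6.626×10^-34)²/(8·9.109×10^-31) · [2²/(2.04 nm)² + 4²/(2.04 nm)² + 4²/(2.04 nm)²].
Evaluating gives E = 5.21×10^-19 J.

E = 5.21×10^-19 J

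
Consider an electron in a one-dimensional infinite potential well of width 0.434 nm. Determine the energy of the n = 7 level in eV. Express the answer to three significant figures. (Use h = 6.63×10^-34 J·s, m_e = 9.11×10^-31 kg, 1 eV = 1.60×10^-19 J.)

For an infinite well E_n = n²h²/(8m_eL²), so E_1 = h²/(8m_eL²) = (6.63×10^-34)²/(8·9.11×10^-31·(4.34×10^-10 m)²) = 3.202×10^-19 J.
Then E_7 = 7²·E_1 = 49·3.202×10^-19 J = 1.569×10^-17 J.
Converting, E_7 = 1.569×10^-17 J / (1.60×10^-19 J/eV) = 98.1 eV.

E_7 = 98.1 eV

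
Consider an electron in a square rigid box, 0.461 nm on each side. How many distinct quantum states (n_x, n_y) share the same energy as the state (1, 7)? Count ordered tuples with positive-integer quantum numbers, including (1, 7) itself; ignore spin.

The level has n_x² + n_y² = 50. The ordered positive-integer solutions are (1, 7), (5, 5), (7, 1).
That gives 3 states.

degeneracy = 3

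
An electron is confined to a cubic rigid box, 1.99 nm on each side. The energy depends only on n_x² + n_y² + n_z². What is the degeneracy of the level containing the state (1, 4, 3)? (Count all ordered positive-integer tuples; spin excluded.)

The level has n_x² + n_y² + n_z² = 26. The ordered positive-integer solutions are (1, 3, 4), (1, 4, 3), (3, 1, 4), (3, 4, 1), (4, 1, 3), (4, 3, 1).
That gives 6 states.

degeneracy = 6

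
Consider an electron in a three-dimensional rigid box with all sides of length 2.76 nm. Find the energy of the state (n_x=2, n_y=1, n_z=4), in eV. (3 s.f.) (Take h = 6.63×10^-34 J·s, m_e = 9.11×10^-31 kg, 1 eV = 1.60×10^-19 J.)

For a 3D rectangular well E = (h²/8m_e)·Σ n_i²/L_i² = (6.63×10^-34)²/(8·9.11×10^-31) · [2²/(2.76 nm)² + 1²/(2.76 nm)² + 4²/(2.76 nm)²].
Evaluating gives E = 1.663×10^-19 J = 1.04 eV.

E = 1.04 eV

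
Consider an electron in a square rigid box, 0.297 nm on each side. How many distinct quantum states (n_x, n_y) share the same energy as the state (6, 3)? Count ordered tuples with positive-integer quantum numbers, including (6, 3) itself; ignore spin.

degeneracy = 2

The level has n_x² + n_y² = 45. The ordered positive-integer solutions are (3, 6), (6, 3).
That gives 2 states.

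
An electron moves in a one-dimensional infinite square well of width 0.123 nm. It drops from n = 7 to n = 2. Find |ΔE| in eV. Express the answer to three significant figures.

|ΔE| = 1.12×10^3 eV

E_1 = h²/(8m_eL²) = 3.982×10^-18 J.
|ΔE| = |7² − 2²|·E_1 = 45·3.982×10^-18 J = 1.792×10^-16 J = 1.12×10^3 eV.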